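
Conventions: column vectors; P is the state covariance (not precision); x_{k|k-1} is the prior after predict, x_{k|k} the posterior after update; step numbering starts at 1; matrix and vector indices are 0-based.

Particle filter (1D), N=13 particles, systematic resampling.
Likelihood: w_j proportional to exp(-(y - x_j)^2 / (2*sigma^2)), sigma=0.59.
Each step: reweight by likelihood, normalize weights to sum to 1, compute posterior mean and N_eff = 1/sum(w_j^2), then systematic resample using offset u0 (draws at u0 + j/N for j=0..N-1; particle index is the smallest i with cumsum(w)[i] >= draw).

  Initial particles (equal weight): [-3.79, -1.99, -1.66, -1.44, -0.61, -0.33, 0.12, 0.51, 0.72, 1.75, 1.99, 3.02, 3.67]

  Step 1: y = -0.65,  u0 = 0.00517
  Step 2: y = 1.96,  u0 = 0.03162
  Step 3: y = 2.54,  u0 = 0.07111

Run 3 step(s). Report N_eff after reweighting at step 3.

N_eff = 11.1292

step 1: w=[0.0000, 0.0236, 0.0719, 0.1269, 0.3103, 0.2685, 0.1327, 0.0450, 0.0210, 0.0001, 0.0000, 0.0000, 0.0000]  mean=-0.5727  Neff=4.7552  idx=[1, 2, 3, 4, 4, 4, 4, 5, 5, 5, 5, 6, 6]
step 2: w=[0.0000, 0.0000, 0.0000, 0.0042, 0.0042, 0.0042, 0.0042, 0.0299, 0.0299, 0.0299, 0.0299, 0.4317, 0.4317]  mean=0.0538  Neff=2.6569  idx=[7, 10, 11, 11, 11, 11, 11, 12, 12, 12, 12, 12, 12]
step 3: w=[0.0030, 0.0030, 0.0904, 0.0904, 0.0904, 0.0904, 0.0904, 0.0904, 0.0904, 0.0904, 0.0904, 0.0904, 0.0904]  mean=0.1173  Neff=11.1292  idx=[2, 3, 4, 5, 6, 6, 7, 8, 9, 10, 11, 12, 12]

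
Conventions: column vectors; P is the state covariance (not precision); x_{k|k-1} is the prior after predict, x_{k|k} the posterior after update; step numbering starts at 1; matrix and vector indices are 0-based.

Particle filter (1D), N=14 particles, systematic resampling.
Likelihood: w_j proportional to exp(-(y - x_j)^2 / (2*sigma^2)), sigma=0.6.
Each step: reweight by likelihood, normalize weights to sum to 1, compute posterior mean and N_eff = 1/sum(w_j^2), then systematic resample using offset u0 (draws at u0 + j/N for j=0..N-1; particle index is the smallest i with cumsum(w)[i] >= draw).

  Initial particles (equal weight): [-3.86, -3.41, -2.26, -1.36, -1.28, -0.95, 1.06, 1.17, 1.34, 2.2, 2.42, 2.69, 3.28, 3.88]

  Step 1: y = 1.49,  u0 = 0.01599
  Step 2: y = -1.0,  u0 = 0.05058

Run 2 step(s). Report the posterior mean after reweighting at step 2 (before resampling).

step 1: w=[0.0000, 0.0000, 0.0000, 0.0000, 0.0000, 0.0001, 0.2176, 0.2440, 0.2726, 0.1397, 0.0846, 0.0381, 0.0033, 0.0001]  mean=1.5069  Neff=4.7774  idx=[6, 6, 6, 7, 7, 7, 7, 8, 8, 8, 8, 9, 9, 10]
step 2: w=[0.1718, 0.1718, 0.1718, 0.0900, 0.0900, 0.0900, 0.0900, 0.0310, 0.0310, 0.0310, 0.0310, 0.0000, 0.0000, 0.0000]  mean=1.1345  Neff=8.0076  idx=[0, 0, 1, 1, 1, 2, 2, 3, 4, 4, 5, 6, 8, 10]

post_mean = 1.1345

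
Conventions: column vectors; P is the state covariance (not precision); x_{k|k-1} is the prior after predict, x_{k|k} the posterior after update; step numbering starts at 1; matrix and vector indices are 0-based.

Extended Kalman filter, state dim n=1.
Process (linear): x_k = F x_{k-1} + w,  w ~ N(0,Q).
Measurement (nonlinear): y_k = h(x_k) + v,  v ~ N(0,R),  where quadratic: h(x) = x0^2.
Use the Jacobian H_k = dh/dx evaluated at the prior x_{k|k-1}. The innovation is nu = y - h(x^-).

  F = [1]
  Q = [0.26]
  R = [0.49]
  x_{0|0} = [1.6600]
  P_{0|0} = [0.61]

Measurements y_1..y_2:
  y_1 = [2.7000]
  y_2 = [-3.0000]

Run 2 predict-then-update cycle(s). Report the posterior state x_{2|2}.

x_post = [0.1358]

step 1: x^-=[1.6600]  P^-=[0.8700]  H_jac=[3.3200]  S=[10.0795]  K=[0.2866]  nu=[-0.0556]  x^+=[1.6441]  P^+=[0.0423]
step 2: x^-=[1.6441]  P^-=[0.3023]  H_jac=[3.2881]  S=[3.7583]  K=[0.2645]  nu=[-5.7030]  x^+=[0.1358]  P^+=[0.0394]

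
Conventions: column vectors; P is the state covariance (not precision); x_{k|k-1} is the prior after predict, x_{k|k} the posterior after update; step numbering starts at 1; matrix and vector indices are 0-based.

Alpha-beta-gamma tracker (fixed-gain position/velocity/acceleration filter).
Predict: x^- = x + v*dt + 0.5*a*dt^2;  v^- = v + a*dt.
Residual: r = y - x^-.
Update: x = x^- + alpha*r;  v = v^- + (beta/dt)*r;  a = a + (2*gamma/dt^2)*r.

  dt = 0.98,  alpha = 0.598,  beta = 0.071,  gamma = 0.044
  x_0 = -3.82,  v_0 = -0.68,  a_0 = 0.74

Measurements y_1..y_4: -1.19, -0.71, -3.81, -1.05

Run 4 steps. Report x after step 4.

step 1: x_pred=-4.1311  r=2.9411  x^+=-2.3723  v^+=0.2583  a^+=1.0095
step 2: x_pred=-1.6344  r=0.9244  x^+=-1.0816  v^+=1.3145  a^+=1.0942
step 3: x_pred=0.7321  r=-4.5421  x^+=-1.9841  v^+=2.0578  a^+=0.6780
step 4: x_pred=0.3581  r=-1.4081  x^+=-0.4839  v^+=2.6202  a^+=0.5490

x_post = -0.4839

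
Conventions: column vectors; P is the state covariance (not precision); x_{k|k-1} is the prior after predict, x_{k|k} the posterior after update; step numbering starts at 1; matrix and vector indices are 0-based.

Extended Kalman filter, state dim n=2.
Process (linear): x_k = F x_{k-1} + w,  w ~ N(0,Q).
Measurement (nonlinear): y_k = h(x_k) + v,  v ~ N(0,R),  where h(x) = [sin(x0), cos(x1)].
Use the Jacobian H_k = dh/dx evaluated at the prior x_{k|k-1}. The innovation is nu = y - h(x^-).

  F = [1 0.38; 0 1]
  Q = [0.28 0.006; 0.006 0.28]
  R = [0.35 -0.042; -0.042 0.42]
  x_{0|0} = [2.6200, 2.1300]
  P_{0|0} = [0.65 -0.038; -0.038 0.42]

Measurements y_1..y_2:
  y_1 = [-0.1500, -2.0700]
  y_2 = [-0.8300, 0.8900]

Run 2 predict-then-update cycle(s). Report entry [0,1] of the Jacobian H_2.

H_jac[0,1] = 0.0000

step 1: x^-=[3.4294, 2.1300]  P^-=[0.9618 0.1276; 0.1276 0.7000]  H_jac=[-0.9589 0.0000; 0.0000 -0.8477]  S=[1.2343 0.0617; 0.0617 0.9230]  K=[-0.7438 -0.0675; -0.0672 -0.6384]  nu=[0.1339, -1.5395]  x^+=[3.4337, 3.1038]  P^+=[0.2685 -0.0034; -0.0034 0.3130]
step 2: x^-=[4.6131, 3.1038]  P^-=[0.5911 0.1215; 0.1215 0.5930]  H_jac=[-0.0991 0.0000; 0.0000 -0.0378]  S=[0.3558 -0.0415; -0.0415 0.4208]  K=[-0.1678 -0.0275; -0.0405 -0.0572]  nu=[0.1651, 1.8893]  x^+=[4.5335, 2.9890]  P^+=[0.5812 0.1189; 0.1189 0.5912]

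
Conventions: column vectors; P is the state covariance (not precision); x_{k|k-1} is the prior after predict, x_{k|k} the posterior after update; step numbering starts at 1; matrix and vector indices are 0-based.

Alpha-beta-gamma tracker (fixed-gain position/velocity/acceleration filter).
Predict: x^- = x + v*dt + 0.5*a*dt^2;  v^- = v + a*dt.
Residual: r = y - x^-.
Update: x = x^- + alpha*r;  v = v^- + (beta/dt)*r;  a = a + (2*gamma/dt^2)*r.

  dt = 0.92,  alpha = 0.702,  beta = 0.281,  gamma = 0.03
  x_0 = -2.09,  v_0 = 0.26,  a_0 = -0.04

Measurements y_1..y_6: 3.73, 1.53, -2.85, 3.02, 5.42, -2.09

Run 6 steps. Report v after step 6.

step 1: x_pred=-1.8677  r=5.5977  x^+=2.0619  v^+=1.9329  a^+=0.3568
step 2: x_pred=3.9912  r=-2.4612  x^+=2.2634  v^+=1.5095  a^+=0.1823
step 3: x_pred=3.7293  r=-6.5793  x^+=-0.8894  v^+=-0.3323  a^+=-0.2841
step 4: x_pred=-1.3153  r=4.3353  x^+=1.7281  v^+=0.7305  a^+=0.0233
step 5: x_pred=2.4100  r=3.0100  x^+=4.5230  v^+=1.6713  a^+=0.2366
step 6: x_pred=6.1607  r=-8.2507  x^+=0.3687  v^+=-0.6311  a^+=-0.3482

v_post = -0.6311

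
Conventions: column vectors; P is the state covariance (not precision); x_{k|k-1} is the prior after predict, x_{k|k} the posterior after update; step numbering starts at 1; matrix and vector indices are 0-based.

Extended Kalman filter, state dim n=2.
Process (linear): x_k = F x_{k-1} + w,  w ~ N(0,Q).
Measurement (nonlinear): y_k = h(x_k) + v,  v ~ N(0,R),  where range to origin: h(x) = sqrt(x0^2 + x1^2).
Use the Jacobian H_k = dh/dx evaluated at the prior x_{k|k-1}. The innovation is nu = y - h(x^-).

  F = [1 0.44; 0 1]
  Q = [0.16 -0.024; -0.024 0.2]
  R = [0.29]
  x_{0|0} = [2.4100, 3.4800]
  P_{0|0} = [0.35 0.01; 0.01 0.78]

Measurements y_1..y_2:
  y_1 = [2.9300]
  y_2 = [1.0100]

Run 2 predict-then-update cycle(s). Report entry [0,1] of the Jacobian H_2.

step 1: x^-=[3.9412, 3.4800]  P^-=[0.6698 0.3292; 0.3292 0.9800]  H_jac=[0.7496 0.6619]  S=[1.4224]  K=[0.5062; 0.6295]  nu=[-2.3277]  x^+=[2.7629, 2.0146]  P^+=[0.3054 -0.1240; -0.1240 0.4163]
step 2: x^-=[3.6494, 2.0146]  P^-=[0.4368 0.0351; 0.0351 0.6163]  H_jac=[0.8755 0.4833]  S=[0.7985]  K=[0.5002; 0.4116]  nu=[-3.1586]  x^+=[2.0695, 0.7147]  P^+=[0.2370 -0.1292; -0.1292 0.4811]

H_jac[0,1] = 0.4833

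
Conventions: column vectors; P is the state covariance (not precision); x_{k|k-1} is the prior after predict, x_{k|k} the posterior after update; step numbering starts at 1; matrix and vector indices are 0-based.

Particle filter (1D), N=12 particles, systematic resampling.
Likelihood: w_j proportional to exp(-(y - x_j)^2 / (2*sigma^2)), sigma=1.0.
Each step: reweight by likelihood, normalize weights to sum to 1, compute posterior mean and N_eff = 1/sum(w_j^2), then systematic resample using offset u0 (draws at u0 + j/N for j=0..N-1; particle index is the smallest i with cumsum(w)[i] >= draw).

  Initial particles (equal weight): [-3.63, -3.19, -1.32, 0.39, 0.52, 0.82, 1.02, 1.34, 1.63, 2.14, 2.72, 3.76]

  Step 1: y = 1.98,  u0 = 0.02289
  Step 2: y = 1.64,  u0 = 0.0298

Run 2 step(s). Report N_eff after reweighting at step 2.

step 1: w=[0.0000, 0.0000, 0.0008, 0.0515, 0.0628, 0.0931, 0.1151, 0.1487, 0.1716, 0.1801, 0.1388, 0.0374]  mean=1.6281  Neff=7.5083  idx=[3, 4, 5, 6, 7, 7, 8, 8, 9, 9, 10, 10]
step 2: w=[0.0491, 0.0573, 0.0766, 0.0885, 0.1025, 0.1025, 0.1072, 0.1072, 0.0946, 0.0946, 0.0599, 0.0599]  mean=1.5570  Neff=11.3003  idx=[0, 2, 3, 4, 4, 5, 6, 7, 8, 8, 9, 11]

N_eff = 11.3003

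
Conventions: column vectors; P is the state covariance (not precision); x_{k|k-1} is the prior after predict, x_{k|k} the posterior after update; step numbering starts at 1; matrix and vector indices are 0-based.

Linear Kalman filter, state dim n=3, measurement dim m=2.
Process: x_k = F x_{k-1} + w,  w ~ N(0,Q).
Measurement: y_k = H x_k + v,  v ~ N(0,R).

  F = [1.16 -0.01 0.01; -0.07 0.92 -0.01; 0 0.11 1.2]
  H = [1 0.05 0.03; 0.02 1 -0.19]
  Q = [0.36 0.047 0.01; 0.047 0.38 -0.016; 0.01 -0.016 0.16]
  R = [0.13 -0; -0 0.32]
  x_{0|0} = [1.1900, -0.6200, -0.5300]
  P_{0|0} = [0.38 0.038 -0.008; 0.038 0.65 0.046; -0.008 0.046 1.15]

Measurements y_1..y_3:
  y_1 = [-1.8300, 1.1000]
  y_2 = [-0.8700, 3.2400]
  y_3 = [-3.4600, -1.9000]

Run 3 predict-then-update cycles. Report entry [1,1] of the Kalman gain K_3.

step 1: x^-=[1.3813, -0.6484, -0.7042]  P^-=[0.8704 0.0512 0.0163; 0.0512 0.9264 0.0871; 0.0163 0.0871 1.8360]  S=[1.0108 0.1032; 0.1032 1.2818]  K=[0.8661 -0.0186; 0.0267 0.7084; 0.0965 -0.2117]  nu=[-3.1578, 1.5870]  x^+=[-1.3832, 0.3915, -1.3450]  P^+=[0.1151 -0.0186 -0.0542; -0.0186 0.2784 0.2703; -0.0542 0.2703 1.7734]
step 2: x^-=[-1.6218, 0.4705, -1.5710]  P^-=[0.5143 0.0183 -0.0497; 0.0183 0.6137 0.2937; -0.0497 0.2937 2.7883]  S=[0.6480 0.0588; 0.0588 0.9241]  K=[0.7935 -0.0094; 0.0345 0.6020; 0.0988 -0.2629]  nu=[0.7754, 2.5035]  x^+=[-1.0300, 2.0042, -2.1524]  P^+=[0.1070 -0.0223 -0.0905; -0.0223 0.2757 0.4347; -0.0905 0.4347 2.7212]
step 3: x^-=[-1.2363, 1.9375, -2.3624]  P^-=[0.5026 0.0168 -0.0912; 0.0168 0.6089 0.4665; -0.0912 0.4665 4.1967]  S=[0.6355 0.0602; 0.0602 0.9047]  K=[0.7882 -0.0036; 0.0421 0.5726; 0.1269 -0.3762]  nu=[-2.2497, -4.2616]  x^+=[-2.9941, -0.5975, -1.0446]  P^+=[0.1081 -0.0296 -0.1382; -0.0296 0.3082 0.6546; -0.1382 0.6546 4.0641]

K[1,1] = 0.5726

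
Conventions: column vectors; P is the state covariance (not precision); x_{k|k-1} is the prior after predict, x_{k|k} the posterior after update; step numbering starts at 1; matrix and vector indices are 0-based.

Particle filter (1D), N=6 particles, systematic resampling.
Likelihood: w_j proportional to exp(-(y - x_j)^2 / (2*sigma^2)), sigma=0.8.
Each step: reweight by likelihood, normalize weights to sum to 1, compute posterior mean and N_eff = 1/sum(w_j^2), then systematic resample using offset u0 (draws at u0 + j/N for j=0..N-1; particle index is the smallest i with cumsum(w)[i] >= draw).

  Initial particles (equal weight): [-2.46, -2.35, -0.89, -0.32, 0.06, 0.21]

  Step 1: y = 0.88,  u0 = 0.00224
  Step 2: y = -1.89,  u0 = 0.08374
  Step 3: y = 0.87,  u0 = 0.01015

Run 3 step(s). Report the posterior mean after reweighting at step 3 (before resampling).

post_mean = -0.3007

step 1: w=[0.0001, 0.0002, 0.0507, 0.1902, 0.3464, 0.4125]  mean=0.0008  Neff=3.0407  idx=[2, 3, 4, 4, 5, 5]
step 2: w=[0.5946, 0.1893, 0.0666, 0.0666, 0.0414, 0.0414]  mean=-0.5644  Neff=2.4891  idx=[0, 0, 0, 0, 1, 3]
step 3: w=[0.0692, 0.0692, 0.0692, 0.0692, 0.2573, 0.4660]  mean=-0.3007  Neff=3.3060  idx=[0, 2, 4, 4, 5, 5]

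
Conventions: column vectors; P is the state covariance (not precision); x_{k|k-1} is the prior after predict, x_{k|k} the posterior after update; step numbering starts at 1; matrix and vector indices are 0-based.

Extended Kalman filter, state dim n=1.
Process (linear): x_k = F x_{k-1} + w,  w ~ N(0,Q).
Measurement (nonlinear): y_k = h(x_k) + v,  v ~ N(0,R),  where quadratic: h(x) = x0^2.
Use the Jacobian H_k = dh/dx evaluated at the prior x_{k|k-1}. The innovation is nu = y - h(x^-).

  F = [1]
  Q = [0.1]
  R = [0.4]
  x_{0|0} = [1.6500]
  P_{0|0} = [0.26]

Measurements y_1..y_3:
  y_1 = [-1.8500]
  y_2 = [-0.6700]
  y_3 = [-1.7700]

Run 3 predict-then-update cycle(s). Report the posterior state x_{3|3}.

x_post = [-0.1590]

step 1: x^-=[1.6500]  P^-=[0.3600]  H_jac=[3.3000]  S=[4.3204]  K=[0.2750]  nu=[-4.5725]  x^+=[0.3927]  P^+=[0.0333]
step 2: x^-=[0.3927]  P^-=[0.1333]  H_jac=[0.7854]  S=[0.4822]  K=[0.2171]  nu=[-0.8242]  x^+=[0.2137]  P^+=[0.1106]
step 3: x^-=[0.2137]  P^-=[0.2106]  H_jac=[0.4274]  S=[0.4385]  K=[0.2053]  nu=[-1.8157]  x^+=[-0.1590]  P^+=[0.1921]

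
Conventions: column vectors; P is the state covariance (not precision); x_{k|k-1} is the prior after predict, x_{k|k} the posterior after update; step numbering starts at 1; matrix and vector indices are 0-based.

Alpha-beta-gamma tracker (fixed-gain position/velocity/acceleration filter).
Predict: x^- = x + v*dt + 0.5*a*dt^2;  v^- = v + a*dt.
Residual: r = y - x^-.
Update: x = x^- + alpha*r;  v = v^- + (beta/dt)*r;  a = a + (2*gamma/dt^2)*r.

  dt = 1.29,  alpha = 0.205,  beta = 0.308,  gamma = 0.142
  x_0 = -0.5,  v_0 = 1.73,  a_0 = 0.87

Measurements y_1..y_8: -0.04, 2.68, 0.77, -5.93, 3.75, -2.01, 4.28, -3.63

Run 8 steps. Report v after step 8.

v_post = 5.3429

step 1: x_pred=2.4556  r=-2.4956  x^+=1.9440  v^+=2.2565  a^+=0.4441
step 2: x_pred=5.2243  r=-2.5443  x^+=4.7027  v^+=2.2219  a^+=0.0099
step 3: x_pred=7.5772  r=-6.8072  x^+=6.1817  v^+=0.6093  a^+=-1.1519
step 4: x_pred=6.0093  r=-11.9393  x^+=3.5618  v^+=-3.7272  a^+=-3.1894
step 5: x_pred=-3.9001  r=7.6501  x^+=-2.3318  v^+=-6.0150  a^+=-1.8839
step 6: x_pred=-11.6587  r=9.6487  x^+=-9.6807  v^+=-6.1415  a^+=-0.2372
step 7: x_pred=-17.8006  r=22.0806  x^+=-13.2741  v^+=-1.1755  a^+=3.5312
step 8: x_pred=-11.8524  r=8.2224  x^+=-10.1668  v^+=5.3429  a^+=4.9344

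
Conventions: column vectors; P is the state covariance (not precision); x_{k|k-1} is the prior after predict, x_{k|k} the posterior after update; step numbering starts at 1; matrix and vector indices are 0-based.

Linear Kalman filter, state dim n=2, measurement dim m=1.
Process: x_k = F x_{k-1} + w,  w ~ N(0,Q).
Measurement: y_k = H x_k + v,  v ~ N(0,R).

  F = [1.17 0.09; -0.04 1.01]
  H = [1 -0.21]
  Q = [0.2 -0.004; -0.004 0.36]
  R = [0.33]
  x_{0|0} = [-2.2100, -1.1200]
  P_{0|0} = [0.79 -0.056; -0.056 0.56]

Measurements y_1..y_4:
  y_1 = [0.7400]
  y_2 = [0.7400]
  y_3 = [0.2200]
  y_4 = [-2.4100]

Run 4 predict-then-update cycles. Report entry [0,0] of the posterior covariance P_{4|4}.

step 1: x^-=[-2.6865, -1.0428]  P^-=[1.2742 -0.0560; -0.0560 0.9370]  S=[1.6690]  K=[0.7705; -0.1515]  nu=[3.2075]  x^+=[-0.2152, -1.5287]  P^+=[0.2834 0.1387; 0.1387 0.8987]
step 2: x^-=[-0.3894, -1.5353]  P^-=[0.6244 0.2279; 0.2279 1.2661]  S=[0.9146]  K=[0.6304; -0.0415]  nu=[0.8069]  x^+=[0.1194, -1.5689]  P^+=[0.2609 0.2518; 0.2518 1.2645]
step 3: x^-=[-0.0015, -1.5893]  P^-=[0.6205 0.3954; 0.3954 1.6300]  S=[0.8563]  K=[0.6276; 0.0620]  nu=[-0.1122]  x^+=[-0.0720, -1.5963]  P^+=[0.2832 0.3621; 0.3621 1.6267]
step 4: x^-=[-0.2279, -1.6094]  P^-=[0.6770 0.5572; 0.5572 1.9906]  S=[0.8608]  K=[0.6506; 0.1617]  nu=[-2.5201]  x^+=[-1.8674, -2.0167]  P^+=[0.3127 0.4666; 0.4666 1.9681]

P_post[0,0] = 0.3127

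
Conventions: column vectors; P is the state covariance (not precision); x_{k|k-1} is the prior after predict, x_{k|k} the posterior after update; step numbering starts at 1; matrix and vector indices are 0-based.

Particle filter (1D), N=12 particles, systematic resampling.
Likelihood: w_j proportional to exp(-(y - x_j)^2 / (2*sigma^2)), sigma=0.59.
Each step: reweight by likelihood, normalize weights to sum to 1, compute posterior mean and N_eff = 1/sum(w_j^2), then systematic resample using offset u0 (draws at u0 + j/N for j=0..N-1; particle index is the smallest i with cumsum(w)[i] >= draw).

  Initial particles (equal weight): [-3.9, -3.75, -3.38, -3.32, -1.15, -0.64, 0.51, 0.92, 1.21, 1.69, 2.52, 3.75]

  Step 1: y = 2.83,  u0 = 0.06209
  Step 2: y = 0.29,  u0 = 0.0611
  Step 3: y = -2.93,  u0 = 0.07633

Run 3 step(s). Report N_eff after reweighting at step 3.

N_eff = 11.0000

step 1: w=[0.0000, 0.0000, 0.0000, 0.0000, 0.0000, 0.0000, 0.0003, 0.0039, 0.0171, 0.1145, 0.6448, 0.2195]  mean=2.6656  Neff=2.0952  idx=[9, 10, 10, 10, 10, 10, 10, 10, 10, 11, 11, 11]
step 2: w=[0.9045, 0.0119, 0.0119, 0.0119, 0.0119, 0.0119, 0.0119, 0.0119, 0.0119, 0.0000, 0.0000, 0.0000]  mean=1.7693  Neff=1.2206  idx=[0, 0, 0, 0, 0, 0, 0, 0, 0, 0, 0, 7]
step 3: w=[0.0909, 0.0909, 0.0909, 0.0909, 0.0909, 0.0909, 0.0909, 0.0909, 0.0909, 0.0909, 0.0909, 0.0000]  mean=1.6900  Neff=11.0000  idx=[0, 1, 2, 3, 4, 5, 6, 7, 8, 9, 10, 10]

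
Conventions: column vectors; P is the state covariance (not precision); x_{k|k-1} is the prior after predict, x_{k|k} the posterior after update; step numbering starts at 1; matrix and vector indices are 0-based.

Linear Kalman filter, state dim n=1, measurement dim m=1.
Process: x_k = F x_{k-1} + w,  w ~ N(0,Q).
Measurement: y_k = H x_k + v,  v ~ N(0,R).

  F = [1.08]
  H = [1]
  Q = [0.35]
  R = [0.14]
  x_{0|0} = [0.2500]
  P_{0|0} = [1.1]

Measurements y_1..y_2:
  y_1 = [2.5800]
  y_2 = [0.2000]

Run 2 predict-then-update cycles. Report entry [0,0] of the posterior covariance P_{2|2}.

step 1: x^-=[0.2700]  P^-=[1.6330]  S=[1.7730]  K=[0.9210]  nu=[2.3100]  x^+=[2.3976]  P^+=[0.1289]
step 2: x^-=[2.5894]  P^-=[0.5004]  S=[0.6404]  K=[0.7814]  nu=[-2.3894]  x^+=[0.7224]  P^+=[0.1094]

P_post[0,0] = 0.1094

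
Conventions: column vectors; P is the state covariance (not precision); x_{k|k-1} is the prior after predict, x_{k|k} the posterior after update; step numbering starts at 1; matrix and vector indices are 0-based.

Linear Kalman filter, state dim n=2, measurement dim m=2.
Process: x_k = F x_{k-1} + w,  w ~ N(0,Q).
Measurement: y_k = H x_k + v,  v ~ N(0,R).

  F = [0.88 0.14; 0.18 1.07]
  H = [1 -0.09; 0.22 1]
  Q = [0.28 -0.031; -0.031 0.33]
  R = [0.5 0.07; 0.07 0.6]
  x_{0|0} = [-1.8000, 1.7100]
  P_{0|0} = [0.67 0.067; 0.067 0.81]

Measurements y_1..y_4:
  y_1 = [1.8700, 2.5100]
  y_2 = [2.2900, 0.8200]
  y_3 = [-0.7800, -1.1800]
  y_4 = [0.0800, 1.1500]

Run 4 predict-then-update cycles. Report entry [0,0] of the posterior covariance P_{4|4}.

step 1: x^-=[-1.3446, 1.5057]  P^-=[0.8312 0.2612; 0.2612 1.3049]  S=[1.2948 0.3915; 0.3915 2.0601]  K=[0.5927 0.1029; -0.0943 0.6792]  nu=[3.3501, 1.3001]  x^+=[0.7749, 2.0728]  P^+=[0.3068 0.0358; 0.0358 0.3931]
step 2: x^-=[0.9721, 2.3574]  P^-=[0.5341 0.1111; 0.1111 0.8037]  S=[1.0206 0.2240; 0.2240 1.4785]  K=[0.4961 0.0794; -0.0879 0.5735]  nu=[1.5301, -1.7512]  x^+=[1.5920, 1.2185]  P^+=[0.2559 0.0261; 0.0261 0.3322]
step 3: x^-=[1.5716, 1.5904]  P^-=[0.4911 0.0845; 0.0845 0.7287]  S=[0.9818 0.1953; 0.1953 1.3896]  K=[0.4783 0.0713; -0.0902 0.5504]  nu=[-2.2084, -3.1161]  x^+=[0.2930, 0.0744]  P^+=[0.2461 0.0221; 0.0221 0.3191]
step 4: x^-=[0.2682, 0.1324]  P^-=[0.4823 0.0772; 0.0772 0.7118]  S=[0.9742 0.1877; 0.1877 1.3691]  K=[0.4747 0.0688; -0.0915 0.5449]  nu=[-0.1763, 0.9586]  x^+=[0.2505, 0.6708]  P^+=[0.2440 0.0208; 0.0208 0.3159]

P_post[0,0] = 0.2440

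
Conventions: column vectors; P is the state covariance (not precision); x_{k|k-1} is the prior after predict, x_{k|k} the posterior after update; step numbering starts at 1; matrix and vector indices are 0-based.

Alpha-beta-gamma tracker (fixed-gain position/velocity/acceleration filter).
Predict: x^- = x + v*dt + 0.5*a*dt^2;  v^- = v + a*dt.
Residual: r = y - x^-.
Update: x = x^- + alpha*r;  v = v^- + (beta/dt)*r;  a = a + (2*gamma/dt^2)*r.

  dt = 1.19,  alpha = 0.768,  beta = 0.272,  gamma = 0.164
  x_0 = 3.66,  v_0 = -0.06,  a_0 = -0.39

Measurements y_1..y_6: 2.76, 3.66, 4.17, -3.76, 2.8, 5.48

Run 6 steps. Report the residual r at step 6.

step 1: x_pred=3.3125  r=-0.5525  x^+=2.8882  v^+=-0.6504  a^+=-0.5180
step 2: x_pred=1.7475  r=1.9125  x^+=3.2163  v^+=-0.8296  a^+=-0.0750
step 3: x_pred=2.1760  r=1.9940  x^+=3.7074  v^+=-0.4631  a^+=0.3869
step 4: x_pred=3.4303  r=-7.1903  x^+=-2.0919  v^+=-1.6462  a^+=-1.2785
step 5: x_pred=-4.9561  r=7.7561  x^+=1.0006  v^+=-1.3948  a^+=0.5179
step 6: x_pred=-0.2925  r=5.7725  x^+=4.1408  v^+=0.5409  a^+=1.8550

resid = 5.7725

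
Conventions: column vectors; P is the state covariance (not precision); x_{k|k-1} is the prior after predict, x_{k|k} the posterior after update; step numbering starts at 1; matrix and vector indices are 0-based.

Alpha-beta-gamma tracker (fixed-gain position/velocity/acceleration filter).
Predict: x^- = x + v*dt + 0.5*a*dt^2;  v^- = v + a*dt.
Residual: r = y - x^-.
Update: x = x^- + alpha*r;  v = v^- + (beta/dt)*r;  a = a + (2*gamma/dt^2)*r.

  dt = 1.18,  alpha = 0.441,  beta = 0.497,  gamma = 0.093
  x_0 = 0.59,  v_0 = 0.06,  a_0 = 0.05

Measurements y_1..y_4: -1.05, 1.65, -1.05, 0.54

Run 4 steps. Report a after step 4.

step 1: x_pred=0.6956  r=-1.7456  x^+=-0.0742  v^+=-0.6162  a^+=-0.1832
step 2: x_pred=-0.9289  r=2.5789  x^+=0.2084  v^+=0.2538  a^+=0.1613
step 3: x_pred=0.6202  r=-1.6702  x^+=-0.1164  v^+=-0.2593  a^+=-0.0618
step 4: x_pred=-0.4654  r=1.0054  x^+=-0.0220  v^+=0.0912  a^+=0.0725

a_post = 0.0725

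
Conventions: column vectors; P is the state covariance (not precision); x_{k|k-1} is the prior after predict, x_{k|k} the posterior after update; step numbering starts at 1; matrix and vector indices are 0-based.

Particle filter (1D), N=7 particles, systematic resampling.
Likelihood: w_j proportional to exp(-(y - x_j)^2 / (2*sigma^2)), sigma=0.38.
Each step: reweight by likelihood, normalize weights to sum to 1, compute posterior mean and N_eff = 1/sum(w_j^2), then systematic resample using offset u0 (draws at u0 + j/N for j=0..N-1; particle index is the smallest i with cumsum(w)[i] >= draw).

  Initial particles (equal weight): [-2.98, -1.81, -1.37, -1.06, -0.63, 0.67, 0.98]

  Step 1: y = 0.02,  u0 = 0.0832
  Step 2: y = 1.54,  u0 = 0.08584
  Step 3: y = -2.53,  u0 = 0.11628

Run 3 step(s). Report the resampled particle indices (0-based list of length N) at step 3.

step 1: w=[0.0000, 0.0000, 0.0024, 0.0337, 0.4427, 0.4427, 0.0786]  mean=0.0558  Neff=2.5050  idx=[4, 4, 4, 5, 5, 5, 6]
step 2: w=[0.0000, 0.0000, 0.0000, 0.1309, 0.1309, 0.1309, 0.6074]  mean=0.8583  Neff=2.3792  idx=[3, 4, 5, 6, 6, 6, 6]
step 3: w=[0.3330, 0.3330, 0.3330, 0.0002, 0.0002, 0.0002, 0.0002]  mean=0.6703  Neff=3.0060  idx=[0, 0, 1, 1, 2, 2, 2]

resampled_idx = [0, 0, 1, 1, 2, 2, 2]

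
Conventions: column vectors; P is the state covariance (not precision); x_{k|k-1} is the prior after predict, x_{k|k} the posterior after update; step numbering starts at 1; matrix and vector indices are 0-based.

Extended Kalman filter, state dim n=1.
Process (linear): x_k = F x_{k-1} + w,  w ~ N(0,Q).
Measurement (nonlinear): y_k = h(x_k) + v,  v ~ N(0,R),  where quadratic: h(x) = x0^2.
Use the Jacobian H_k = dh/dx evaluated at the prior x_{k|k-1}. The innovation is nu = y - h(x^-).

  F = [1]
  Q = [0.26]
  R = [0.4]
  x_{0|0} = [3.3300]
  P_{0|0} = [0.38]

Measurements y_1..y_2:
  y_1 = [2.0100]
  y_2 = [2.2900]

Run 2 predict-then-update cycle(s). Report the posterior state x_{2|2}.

x_post = [1.6054]

step 1: x^-=[3.3300]  P^-=[0.6400]  H_jac=[6.6600]  S=[28.7876]  K=[0.1481]  nu=[-9.0789]  x^+=[1.9857]  P^+=[0.0089]
step 2: x^-=[1.9857]  P^-=[0.2689]  H_jac=[3.9715]  S=[4.6412]  K=[0.2301]  nu=[-1.6532]  x^+=[1.6054]  P^+=[0.0232]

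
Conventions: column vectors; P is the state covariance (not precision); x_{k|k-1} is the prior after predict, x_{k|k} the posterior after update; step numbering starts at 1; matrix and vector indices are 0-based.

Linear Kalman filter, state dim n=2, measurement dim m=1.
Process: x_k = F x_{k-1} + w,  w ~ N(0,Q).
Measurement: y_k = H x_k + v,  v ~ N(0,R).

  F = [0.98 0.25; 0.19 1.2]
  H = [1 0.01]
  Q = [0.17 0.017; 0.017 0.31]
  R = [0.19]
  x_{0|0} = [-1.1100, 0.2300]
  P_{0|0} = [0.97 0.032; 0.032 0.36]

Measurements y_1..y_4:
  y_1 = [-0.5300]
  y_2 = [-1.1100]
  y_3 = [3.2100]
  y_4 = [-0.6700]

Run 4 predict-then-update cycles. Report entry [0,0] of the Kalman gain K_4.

K[0,0] = 0.7088

step 1: x^-=[-1.0303, 0.0651]  P^-=[1.1398 0.3448; 0.3448 0.8780]  S=[1.3368]  K=[0.8552; 0.2645]  nu=[0.4996]  x^+=[-0.6030, 0.1972]  P^+=[0.1621 0.0424; 0.0424 0.7845]
step 2: x^-=[-0.5416, 0.1221]  P^-=[0.3955 0.3344; 0.3344 1.4649]  S=[0.5923]  K=[0.6733; 0.5893]  nu=[-0.5696]  x^+=[-0.9251, -0.2136]  P^+=[0.1269 0.0994; 0.0994 1.2592]
step 3: x^-=[-0.9600, -0.4320]  P^-=[0.4193 0.5400; 0.5400 2.1731]  S=[0.6203]  K=[0.6847; 0.9055]  nu=[4.1744]  x^+=[1.8979, 3.3479]  P^+=[0.1285 0.1554; 0.1554 1.6645]
step 4: x^-=[2.6970, 4.3781]  P^-=[0.4736 0.7304; 0.7304 2.7823]  S=[0.6785]  K=[0.7088; 1.1175]  nu=[-3.4107]  x^+=[0.2794, 0.5666]  P^+=[0.1327 0.1930; 0.1930 1.9350]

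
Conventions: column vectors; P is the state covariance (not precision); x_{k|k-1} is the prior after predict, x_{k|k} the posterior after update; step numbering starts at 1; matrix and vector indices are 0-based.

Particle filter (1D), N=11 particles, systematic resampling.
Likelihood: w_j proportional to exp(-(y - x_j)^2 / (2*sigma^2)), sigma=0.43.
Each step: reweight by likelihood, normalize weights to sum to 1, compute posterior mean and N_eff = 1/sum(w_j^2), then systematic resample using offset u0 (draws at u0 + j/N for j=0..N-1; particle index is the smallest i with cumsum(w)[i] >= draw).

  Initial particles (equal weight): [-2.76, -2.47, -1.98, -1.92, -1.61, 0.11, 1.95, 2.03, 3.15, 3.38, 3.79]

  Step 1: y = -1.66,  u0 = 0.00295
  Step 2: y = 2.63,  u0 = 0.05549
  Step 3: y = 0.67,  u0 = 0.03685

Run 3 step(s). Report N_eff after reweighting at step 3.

N_eff = 11.0000

step 1: w=[0.0136, 0.0607, 0.2715, 0.2983, 0.3557, 0.0001, 0.0000, 0.0000, 0.0000, 0.0000, 0.0000]  mean=-1.8707  Neff=3.4112  idx=[0, 2, 2, 2, 3, 3, 3, 3, 4, 4, 4]
step 2: w=[0.0000, 0.0000, 0.0000, 0.0000, 0.0002, 0.0002, 0.0002, 0.0002, 0.3330, 0.3330, 0.3330]  mean=-1.6103  Neff=3.0059  idx=[8, 8, 8, 8, 9, 9, 9, 10, 10, 10, 10]
step 3: w=[0.0909, 0.0909, 0.0909, 0.0909, 0.0909, 0.0909, 0.0909, 0.0909, 0.0909, 0.0909, 0.0909]  mean=-1.6100  Neff=11.0000  idx=[0, 1, 2, 3, 4, 5, 6, 7, 8, 9, 10]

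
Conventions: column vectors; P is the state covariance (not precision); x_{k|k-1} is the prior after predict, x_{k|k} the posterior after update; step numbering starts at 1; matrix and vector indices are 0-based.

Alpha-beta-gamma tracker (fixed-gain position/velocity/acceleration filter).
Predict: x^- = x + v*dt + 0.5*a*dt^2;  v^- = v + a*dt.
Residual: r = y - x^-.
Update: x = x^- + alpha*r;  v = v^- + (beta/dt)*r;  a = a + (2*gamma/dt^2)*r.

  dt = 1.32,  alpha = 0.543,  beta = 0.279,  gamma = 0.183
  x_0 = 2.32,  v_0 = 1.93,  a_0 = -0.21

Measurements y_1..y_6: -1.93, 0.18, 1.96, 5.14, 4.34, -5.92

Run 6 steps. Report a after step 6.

a_post = -0.3061

step 1: x_pred=4.6846  r=-6.6146  x^+=1.0929  v^+=0.2547  a^+=-1.5994
step 2: x_pred=0.0357  r=0.1443  x^+=0.1140  v^+=-1.8261  a^+=-1.5691
step 3: x_pred=-3.6634  r=5.6234  x^+=-0.6099  v^+=-2.7087  a^+=-0.3879
step 4: x_pred=-4.5233  r=9.6633  x^+=0.7239  v^+=-1.1783  a^+=1.6419
step 5: x_pred=0.5990  r=3.7410  x^+=2.6304  v^+=1.7798  a^+=2.4277
step 6: x_pred=7.0947  r=-13.0147  x^+=0.0277  v^+=2.2336  a^+=-0.3061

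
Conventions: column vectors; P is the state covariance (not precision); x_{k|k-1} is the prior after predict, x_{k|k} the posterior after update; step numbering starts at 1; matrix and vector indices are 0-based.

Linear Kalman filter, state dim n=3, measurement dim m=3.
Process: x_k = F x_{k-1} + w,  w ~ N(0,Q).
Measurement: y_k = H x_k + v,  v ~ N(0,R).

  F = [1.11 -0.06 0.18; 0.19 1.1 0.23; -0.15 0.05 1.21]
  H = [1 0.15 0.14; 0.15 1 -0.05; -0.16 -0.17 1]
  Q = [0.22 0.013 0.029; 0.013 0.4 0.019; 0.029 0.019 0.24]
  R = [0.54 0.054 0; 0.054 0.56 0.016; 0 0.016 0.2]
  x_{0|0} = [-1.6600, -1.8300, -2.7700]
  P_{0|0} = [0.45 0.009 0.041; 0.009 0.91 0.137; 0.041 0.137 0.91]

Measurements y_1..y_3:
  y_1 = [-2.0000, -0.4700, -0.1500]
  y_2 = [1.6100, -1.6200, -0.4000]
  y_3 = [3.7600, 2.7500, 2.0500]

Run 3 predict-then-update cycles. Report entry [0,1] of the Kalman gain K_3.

step 1: x^-=[-2.2314, -2.9655, -3.1942]  P^-=[0.8194 0.1335 0.1954; 0.1335 1.6422 0.5000; 0.1954 0.5000 1.5863]  S=[1.5432 0.6092 0.2773; 0.6092 2.2117 0.1482; 0.2773 0.1482 1.6295]  K=[0.5930 -0.0471 -0.0711; -0.0106 0.7394 0.0570; 0.1180 0.1125 0.8718]  nu=[1.1234, 2.6705, 2.1830]  x^+=[-1.8461, -0.8786, -0.8579]  P^+=[0.3199 -0.0420 0.0291; -0.0420 0.4251 0.0888; 0.0291 0.0888 0.1959]
step 2: x^-=[-2.1509, -1.5145, -0.8050]  P^-=[0.6374 0.0345 0.0470; 0.0345 0.9662 0.2192; 0.0470 0.2192 0.5359]  S=[1.2423 0.3537 0.0154; 0.3537 1.5296 0.0317; 0.0154 0.0317 0.6925]  K=[0.5346 -0.0381 -0.0979; -0.0106 0.6295 0.0427; 0.0889 0.0952 0.7029]  nu=[4.1008, 0.1769, -0.1966]  x^+=[0.0537, -1.4552, -0.5618]  P^+=[0.2893 -0.0364 0.0199; -0.0364 0.3618 0.0743; 0.0199 0.0743 0.1579]
step 3: x^-=[0.0458, -1.7197, -0.7606]  P^-=[0.5940 0.0321 0.0333; 0.0321 0.8807 0.1839; 0.0333 0.1839 0.4809]  S=[1.1899 0.3280 -0.0007; 0.3280 1.4460 0.0128; -0.0007 0.0128 0.6502]  K=[0.5164 -0.0336 -0.1022; -0.0079 0.6075 0.0328; 0.0836 0.0890 0.6818]  nu=[4.0786, 4.4248, 2.5255]  x^+=[1.7451, 1.0191, 1.6960]  P^+=[0.2795 -0.0336 0.0180; -0.0336 0.3489 0.0702; 0.0180 0.0702 0.1526]

K[0,1] = -0.0336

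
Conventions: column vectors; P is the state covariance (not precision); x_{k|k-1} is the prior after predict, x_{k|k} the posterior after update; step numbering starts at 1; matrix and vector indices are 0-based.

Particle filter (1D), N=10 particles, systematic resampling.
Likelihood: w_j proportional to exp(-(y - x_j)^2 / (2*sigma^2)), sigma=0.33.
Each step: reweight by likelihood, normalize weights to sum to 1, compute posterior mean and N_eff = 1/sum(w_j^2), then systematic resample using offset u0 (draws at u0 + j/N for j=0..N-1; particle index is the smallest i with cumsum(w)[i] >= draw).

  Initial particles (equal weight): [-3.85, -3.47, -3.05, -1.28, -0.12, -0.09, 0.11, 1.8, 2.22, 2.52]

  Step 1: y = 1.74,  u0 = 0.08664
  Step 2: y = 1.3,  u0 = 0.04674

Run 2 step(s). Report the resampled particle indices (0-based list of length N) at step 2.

step 1: w=[0.0000, 0.0000, 0.0000, 0.0000, 0.0000, 0.0000, 0.0000, 0.7066, 0.2494, 0.0440]  mean=1.9364  Neff=1.7748  idx=[7, 7, 7, 7, 7, 7, 7, 8, 8, 9]
step 2: w=[0.1402, 0.1402, 0.1402, 0.1402, 0.1402, 0.1402, 0.1402, 0.0091, 0.0091, 0.0005]  mean=1.8080  Neff=7.2593  idx=[0, 1, 1, 2, 3, 3, 4, 5, 6, 6]

resampled_idx = [0, 1, 1, 2, 3, 3, 4, 5, 6, 6]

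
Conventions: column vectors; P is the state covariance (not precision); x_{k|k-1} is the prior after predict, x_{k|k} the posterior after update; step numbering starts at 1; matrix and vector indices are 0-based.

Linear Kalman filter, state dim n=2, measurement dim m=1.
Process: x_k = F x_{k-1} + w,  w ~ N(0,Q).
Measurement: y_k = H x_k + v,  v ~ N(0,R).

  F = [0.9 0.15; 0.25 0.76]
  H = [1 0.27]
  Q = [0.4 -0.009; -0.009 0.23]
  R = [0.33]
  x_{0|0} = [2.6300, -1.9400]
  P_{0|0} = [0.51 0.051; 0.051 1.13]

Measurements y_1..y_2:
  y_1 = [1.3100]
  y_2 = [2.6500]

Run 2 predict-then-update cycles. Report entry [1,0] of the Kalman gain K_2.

step 1: x^-=[2.0760, -0.8169]  P^-=[0.8523 0.2714; 0.2714 0.9339]  S=[1.3969]  K=[0.6626; 0.3748]  nu=[-0.5454]  x^+=[1.7146, -1.0213]  P^+=[0.2390 -0.0755; -0.0755 0.7377]
step 2: x^-=[1.3899, -0.3475]  P^-=[0.5898 0.0744; 0.0744 0.6424]  S=[1.0068]  K=[0.6058; 0.2462]  nu=[1.3539]  x^+=[2.2101, -0.0143]  P^+=[0.2204 -0.0757; -0.0757 0.5814]

K[1,0] = 0.2462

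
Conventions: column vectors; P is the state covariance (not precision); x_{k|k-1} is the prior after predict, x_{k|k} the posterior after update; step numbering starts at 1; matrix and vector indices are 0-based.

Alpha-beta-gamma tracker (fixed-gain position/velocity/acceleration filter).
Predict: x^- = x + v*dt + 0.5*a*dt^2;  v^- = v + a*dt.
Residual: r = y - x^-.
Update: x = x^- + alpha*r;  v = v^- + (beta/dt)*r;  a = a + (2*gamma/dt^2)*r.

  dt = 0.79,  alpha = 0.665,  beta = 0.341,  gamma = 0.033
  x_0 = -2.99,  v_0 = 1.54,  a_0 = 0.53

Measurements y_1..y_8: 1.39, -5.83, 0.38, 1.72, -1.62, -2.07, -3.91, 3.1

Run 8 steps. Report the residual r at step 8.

resid = 7.9920

step 1: x_pred=-1.6080  r=2.9980  x^+=0.3857  v^+=3.2528  a^+=0.8470
step 2: x_pred=3.2197  r=-9.0497  x^+=-2.7984  v^+=0.0157  a^+=-0.1100
step 3: x_pred=-2.8203  r=3.2003  x^+=-0.6921  v^+=1.3102  a^+=0.2285
step 4: x_pred=0.4143  r=1.3057  x^+=1.2826  v^+=2.0543  a^+=0.3665
step 5: x_pred=3.0199  r=-4.6399  x^+=-0.0657  v^+=0.3411  a^+=-0.1241
step 6: x_pred=0.1651  r=-2.2351  x^+=-1.3212  v^+=-0.7217  a^+=-0.3605
step 7: x_pred=-2.0039  r=-1.9061  x^+=-3.2715  v^+=-1.8293  a^+=-0.5621
step 8: x_pred=-4.8920  r=7.9920  x^+=0.4227  v^+=1.1764  a^+=0.2831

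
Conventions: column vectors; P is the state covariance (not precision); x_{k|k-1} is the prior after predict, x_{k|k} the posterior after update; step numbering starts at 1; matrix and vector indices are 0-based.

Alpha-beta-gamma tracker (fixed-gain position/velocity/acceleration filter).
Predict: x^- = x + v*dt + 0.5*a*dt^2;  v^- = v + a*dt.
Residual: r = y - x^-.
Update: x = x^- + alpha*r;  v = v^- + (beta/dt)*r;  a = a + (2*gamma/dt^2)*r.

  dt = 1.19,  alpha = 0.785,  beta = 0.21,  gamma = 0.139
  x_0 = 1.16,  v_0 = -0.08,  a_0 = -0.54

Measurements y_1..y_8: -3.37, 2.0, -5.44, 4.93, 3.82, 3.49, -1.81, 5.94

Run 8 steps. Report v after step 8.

step 1: x_pred=0.6825  r=-4.0525  x^+=-2.4987  v^+=-1.4377  a^+=-1.3356
step 2: x_pred=-5.1553  r=7.1553  x^+=0.4616  v^+=-1.7644  a^+=0.0691
step 3: x_pred=-1.5890  r=-3.8510  x^+=-4.6120  v^+=-2.3617  a^+=-0.6869
step 4: x_pred=-7.9088  r=12.8388  x^+=2.1697  v^+=-0.9134  a^+=1.8336
step 5: x_pred=2.3810  r=1.4390  x^+=3.5106  v^+=1.5225  a^+=2.1161
step 6: x_pred=6.8206  r=-3.3306  x^+=4.2061  v^+=3.4528  a^+=1.4622
step 7: x_pred=9.3503  r=-11.1603  x^+=0.5895  v^+=3.2234  a^+=-0.7287
step 8: x_pred=3.9093  r=2.0307  x^+=5.5034  v^+=2.7146  a^+=-0.3301

v_post = 2.7146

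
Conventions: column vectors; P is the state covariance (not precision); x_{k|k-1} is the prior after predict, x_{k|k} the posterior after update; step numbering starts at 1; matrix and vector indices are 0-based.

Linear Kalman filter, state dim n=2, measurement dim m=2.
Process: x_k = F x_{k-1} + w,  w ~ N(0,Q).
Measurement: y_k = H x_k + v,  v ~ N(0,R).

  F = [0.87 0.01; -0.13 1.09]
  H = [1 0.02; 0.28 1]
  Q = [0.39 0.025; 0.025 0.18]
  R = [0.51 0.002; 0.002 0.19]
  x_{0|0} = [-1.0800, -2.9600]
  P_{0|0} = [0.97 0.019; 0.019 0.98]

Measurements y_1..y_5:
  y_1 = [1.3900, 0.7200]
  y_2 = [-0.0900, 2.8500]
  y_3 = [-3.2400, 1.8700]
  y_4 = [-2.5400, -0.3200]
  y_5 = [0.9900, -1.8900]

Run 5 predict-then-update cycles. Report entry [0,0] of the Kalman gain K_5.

K[0,0] = 0.5304

step 1: x^-=[-0.9692, -3.0860]  P^-=[1.1246 -0.0560; -0.0560 1.3553]  S=[1.6329 0.2877; 0.2877 1.6021]  K=[0.6811 0.0393; -0.1704 0.8668]  nu=[2.4209, 4.0774]  x^+=[0.8399, 0.0356]  P^+=[0.3492 -0.0890; -0.0890 0.1893]
step 2: x^-=[0.7311, -0.0704]  P^-=[0.6528 -0.0967; -0.0967 0.4360]  S=[1.1591 0.0963; 0.0963 0.6230]  K=[0.5572 0.0521; -0.1321 0.6767]  nu=[-0.8196, 2.7157]  x^+=[0.4158, 1.8757]  P^+=[0.2857 -0.0690; -0.0690 0.1476]
step 3: x^-=[0.3805, 1.9905]  P^-=[0.6050 -0.0710; -0.0710 0.3798]  S=[1.1123 0.1076; 0.1076 0.5774]  K=[0.5358 0.0706; -0.1194 0.6455]  nu=[-3.6603, -0.2270]  x^+=[-1.5968, 2.2812]  P^+=[0.2747 -0.0624; -0.0624 0.1399]
step 4: x^-=[-1.3664, 2.6940]  P^-=[0.5968 -0.0637; -0.0637 0.3685]  S=[1.1044 0.1125; 0.1125 0.5697]  K=[0.5314 0.0767; -0.1160 0.6385]  nu=[-1.2275, -2.6315]  x^+=[-2.2205, 1.1562]  P^+=[0.2724 -0.0606; -0.0606 0.1381]
step 5: x^-=[-1.9203, 1.5489]  P^-=[0.5951 -0.0617; -0.0617 0.3658]  S=[1.1028 0.1139; 0.1139 0.5679]  K=[0.5304 0.0784; -0.1151 0.6368]  nu=[2.8793, -2.9012]  x^+=[-0.6203, -0.6300]  P^+=[0.2719 -0.0602; -0.0602 0.1376]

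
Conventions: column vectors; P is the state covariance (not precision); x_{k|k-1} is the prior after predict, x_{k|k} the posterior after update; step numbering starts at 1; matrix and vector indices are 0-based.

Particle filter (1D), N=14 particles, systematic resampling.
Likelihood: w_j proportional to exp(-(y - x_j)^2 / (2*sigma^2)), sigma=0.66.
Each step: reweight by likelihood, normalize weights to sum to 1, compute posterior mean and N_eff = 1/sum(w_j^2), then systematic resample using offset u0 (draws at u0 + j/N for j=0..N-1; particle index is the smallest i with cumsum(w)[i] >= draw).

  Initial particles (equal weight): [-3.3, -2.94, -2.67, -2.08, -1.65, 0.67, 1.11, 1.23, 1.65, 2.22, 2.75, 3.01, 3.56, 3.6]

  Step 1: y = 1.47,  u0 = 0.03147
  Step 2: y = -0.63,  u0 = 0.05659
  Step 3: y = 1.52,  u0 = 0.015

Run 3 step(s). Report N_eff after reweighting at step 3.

N_eff = 12.4046

step 1: w=[0.0000, 0.0000, 0.0000, 0.0000, 0.0000, 0.1201, 0.2157, 0.2343, 0.2411, 0.1312, 0.0382, 0.0165, 0.0017, 0.0014]  mean=1.4625  Neff=5.1839  idx=[5, 5, 6, 6, 6, 7, 7, 7, 8, 8, 8, 9, 9, 10]
step 2: w=[0.3232, 0.3232, 0.0696, 0.0696, 0.0696, 0.0424, 0.0424, 0.0424, 0.0058, 0.0058, 0.0058, 0.0002, 0.0002, 0.0000]  mean=0.8507  Neff=4.3688  idx=[0, 0, 0, 0, 1, 1, 1, 1, 1, 2, 3, 4, 6, 8]
step 3: w=[0.0526, 0.0526, 0.0526, 0.0526, 0.0526, 0.0526, 0.0526, 0.0526, 0.0526, 0.0995, 0.0995, 0.0995, 0.1095, 0.1183]  mean=0.9786  Neff=12.4046  idx=[0, 1, 2, 4, 5, 7, 8, 9, 10, 10, 11, 12, 12, 13]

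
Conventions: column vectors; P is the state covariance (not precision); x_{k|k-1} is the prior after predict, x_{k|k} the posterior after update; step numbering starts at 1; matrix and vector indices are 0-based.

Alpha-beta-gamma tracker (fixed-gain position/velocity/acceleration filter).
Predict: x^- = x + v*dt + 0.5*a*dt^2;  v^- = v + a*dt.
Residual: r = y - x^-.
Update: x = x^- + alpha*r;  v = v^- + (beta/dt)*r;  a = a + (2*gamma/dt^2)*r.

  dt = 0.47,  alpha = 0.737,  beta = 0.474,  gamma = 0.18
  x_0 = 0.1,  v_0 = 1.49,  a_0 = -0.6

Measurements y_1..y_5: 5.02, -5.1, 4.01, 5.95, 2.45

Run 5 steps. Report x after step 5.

step 1: x_pred=0.7340  r=4.2860  x^+=3.8928  v^+=5.5304  a^+=6.3848
step 2: x_pred=7.1973  r=-12.2973  x^+=-1.8658  v^+=-3.8706  a^+=-13.6560
step 3: x_pred=-5.1933  r=9.2033  x^+=1.5895  v^+=-1.0073  a^+=1.3426
step 4: x_pred=1.2644  r=4.6856  x^+=4.7177  v^+=4.3492  a^+=8.9787
step 5: x_pred=7.7535  r=-5.3035  x^+=3.8448  v^+=3.2206  a^+=0.3356

x_post = 3.8448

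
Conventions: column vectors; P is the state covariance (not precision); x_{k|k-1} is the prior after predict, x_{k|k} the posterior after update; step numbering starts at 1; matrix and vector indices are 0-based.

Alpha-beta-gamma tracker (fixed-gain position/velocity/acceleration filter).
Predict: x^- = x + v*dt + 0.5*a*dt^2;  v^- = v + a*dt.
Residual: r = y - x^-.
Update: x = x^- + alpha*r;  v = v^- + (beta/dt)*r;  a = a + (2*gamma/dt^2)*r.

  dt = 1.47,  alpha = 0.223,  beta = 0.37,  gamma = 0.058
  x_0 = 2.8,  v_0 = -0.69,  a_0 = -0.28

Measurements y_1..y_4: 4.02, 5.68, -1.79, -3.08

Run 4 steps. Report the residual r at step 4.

step 1: x_pred=1.4832  r=2.5368  x^+=2.0489  v^+=-0.4631  a^+=-0.1438
step 2: x_pred=1.2128  r=4.4672  x^+=2.2090  v^+=0.4499  a^+=0.0960
step 3: x_pred=2.9740  r=-4.7640  x^+=1.9117  v^+=-0.6081  a^+=-0.1598
step 4: x_pred=0.8451  r=-3.9251  x^+=-0.0302  v^+=-1.8309  a^+=-0.3705

resid = -3.9251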